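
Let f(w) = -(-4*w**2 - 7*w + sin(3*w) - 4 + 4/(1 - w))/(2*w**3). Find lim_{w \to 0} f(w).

1/4

Substitution gives 0/0; apply L'Hôpital's rule 3 times.
After differentiating numerator and denominator 3 times the quotient is (-27*cos(3*w) + 24/(w - 1)^4)/(-12); at w = 0 this is 1/4.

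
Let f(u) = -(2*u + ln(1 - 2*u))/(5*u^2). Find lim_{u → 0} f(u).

Direct substitution gives 0/0.
Apply L'Hôpital: lim (2 - 2/(1 - 2*u))/(-10*u), still 0/0.
After 2 applications of L'Hôpital's rule the quotient is (-4/(1 - 2*u)^2)/(-10); substituting u = 0 gives 2/5.

2/5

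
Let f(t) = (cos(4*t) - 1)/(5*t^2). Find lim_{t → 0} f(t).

Direct substitution gives 0/0.
Apply L'Hôpital: lim (-4*sin(4*t))/(10*t), still 0/0.
After 2 applications of L'Hôpital's rule the quotient is (-16*cos(4*t))/(10); substituting t = 0 gives -8/5.

-8/5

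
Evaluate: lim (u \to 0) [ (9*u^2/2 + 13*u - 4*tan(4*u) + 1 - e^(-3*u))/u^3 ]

Substitution gives 0/0 (the numerator vanishes to order 3).
Expand each term to order u^3: the coefficient of u^3 in −e^(-3u) is 9/2 and in -4·tan(4u) is -256/3.
Lower-order terms cancel with the polynomial part, so the numerator is (-485/6)·u^3 + o(u^3), and the limit is (-485/6)/(1) = -485/6.

-485/6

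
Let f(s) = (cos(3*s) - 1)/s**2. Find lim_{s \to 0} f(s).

-9/2

Direct substitution gives 0/0.
Apply L'Hôpital: lim (-3*sin(3*s))/(2*s), still 0/0.
After 2 applications of L'Hôpital's rule the quotient is (-9*cos(3*s))/(2); substituting s = 0 gives -9/2.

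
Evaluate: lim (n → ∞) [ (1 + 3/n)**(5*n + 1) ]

Let L be the limit and take ln: ln L = lim (5n + 1)·ln(1 + 3/n) = lim (5n + 1)·(3/n + O(1/n²)) = 15.
Hence L = e^(15).

e^(15)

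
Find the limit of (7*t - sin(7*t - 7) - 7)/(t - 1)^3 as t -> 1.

343/6

Direct substitution gives 0/0.
Apply L'Hôpital: lim (7 - 7*cos(7*t - 7))/(3*(t - 1)^2), still 0/0.
Apply L'Hôpital: lim (49*sin(7*t - 7))/(6*t - 6), still 0/0.
After 3 applications of L'Hôpital's rule the quotient is (343*cos(7*t - 7))/(6); substituting t = 1 gives 343/6.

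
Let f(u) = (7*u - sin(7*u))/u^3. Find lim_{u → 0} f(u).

343/6

Direct substitution gives 0/0.
Apply L'Hôpital: lim (7 - 7*cos(7*u))/(3*u^2), still 0/0.
Apply L'Hôpital: lim (49*sin(7*u))/(6*u), still 0/0.
After 3 applications of L'Hôpital's rule the quotient is (343*cos(7*u))/(6); substituting u = 0 gives 343/6.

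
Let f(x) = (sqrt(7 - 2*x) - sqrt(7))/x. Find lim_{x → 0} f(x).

-√(7)/7

A 0/0 form; rationalise with √(7 - 2x) + √7. This collapses the numerator to -2x, leaving -2/(√(7 - 2x) + √7) → -2/(2√7) = -√(7)/7.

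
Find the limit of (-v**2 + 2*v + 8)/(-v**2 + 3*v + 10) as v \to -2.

Direct substitution gives 0/0, so factor. Both numerator and denominator have (v + 2) as a factor.
After cancelling, the expression reduces to (4 - v)/(5 - v).
Substituting v = -2 gives 6/7.

6/7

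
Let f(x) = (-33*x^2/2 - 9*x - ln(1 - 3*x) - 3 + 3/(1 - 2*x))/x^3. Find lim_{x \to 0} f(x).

Substitution gives 0/0; apply L'Hôpital's rule 3 times.
After differentiating numerator and denominator 3 times the quotient is (-54/(3*x - 1)^3 + 144/(2*x - 1)^4)/(6); at x = 0 this is 33.

33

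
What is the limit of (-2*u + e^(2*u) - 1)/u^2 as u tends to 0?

2

Direct substitution gives 0/0.
Apply L'Hôpital: lim (2*e^(2*u) - 2)/(2*u), still 0/0.
After 2 applications of L'Hôpital's rule the quotient is (4*e^(2*u))/(2); substituting u = 0 gives 2.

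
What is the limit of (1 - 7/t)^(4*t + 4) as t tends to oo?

e^(-28)

The base → 1 and the exponent → ∞: a 1^∞ form.
Take logarithms: (4t + 4)·ln(1 - 7/t). Since ln(1+u) ~ u for small u, this behaves like (4t)·(-7/t) → -28.
So the limit is e^(-28).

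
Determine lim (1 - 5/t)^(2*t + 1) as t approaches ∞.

Let L be the limit and take ln: ln L = lim (2t + 1)·ln(1 - 5/t) = lim (2t + 1)·(-5/t + O(1/t²)) = -10.
Hence L = e^(-10).

e^(-10)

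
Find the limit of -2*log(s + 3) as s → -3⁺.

∞

As s → -3⁺, s + 3 → 0⁺ and ln(s + 3) → −∞.
Multiplying by -2 gives ∞.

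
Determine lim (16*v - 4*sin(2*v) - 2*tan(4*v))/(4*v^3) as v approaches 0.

-28/3

Substitution gives 0/0; apply L'Hôpital's rule 3 times.
After differentiating numerator and denominator 3 times the quotient is (32*cos(2*v) - 768*tan(4*v)^4 - 1024*tan(4*v)^2 - 256)/(24); at v = 0 this is -28/3.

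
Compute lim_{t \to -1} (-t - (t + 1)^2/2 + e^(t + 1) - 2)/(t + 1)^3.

Direct substitution gives 0/0.
Apply L'Hôpital: lim (-t + e^(t + 1) - 2)/(3*(t + 1)^2), still 0/0.
Apply L'Hôpital: lim (e^(t + 1) - 1)/(6*t + 6), still 0/0.
After 3 applications of L'Hôpital's rule the quotient is (e^(t + 1))/(6); substituting t = -1 gives 1/6.

1/6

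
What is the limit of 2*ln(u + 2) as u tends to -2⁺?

-∞

As u → -2⁺, u + 2 → 0⁺ and ln(u + 2) → −∞.
Multiplying by 2 gives -∞.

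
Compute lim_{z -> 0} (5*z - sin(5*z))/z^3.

Direct substitution gives 0/0.
Apply L'Hôpital: lim (5 - 5*cos(5*z))/(3*z^2), still 0/0.
Apply L'Hôpital: lim (25*sin(5*z))/(6*z), still 0/0.
After 3 applications of L'Hôpital's rule the quotient is (125*cos(5*z))/(6); substituting z = 0 gives 125/6.

125/6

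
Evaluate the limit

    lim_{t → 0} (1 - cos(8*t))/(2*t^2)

Substitution gives 0/0.
Use (1 − cos u)/u² → 1/2 with u = 8t: the limit is 8²/(2·2) = 16.

16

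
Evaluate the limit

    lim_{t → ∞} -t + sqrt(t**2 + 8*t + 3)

An ∞ − ∞ form. Rationalising with the conjugate, the difference becomes (8t + 3) / (√(t^2 + 8*t + 3) + t).
For large t the denominator behaves like 2·t, so the quotient tends to 8/2 = 4.

4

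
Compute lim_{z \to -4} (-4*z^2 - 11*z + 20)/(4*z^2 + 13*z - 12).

Since z = -4 makes numerator and denominator zero, (z + 4) divides both.
Cancelling it gives (5 - 4*z)/(4*z - 3); now plug in z = -4 to get -21/19.

-21/19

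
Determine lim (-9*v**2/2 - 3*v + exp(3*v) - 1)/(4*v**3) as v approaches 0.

9/8

Direct substitution gives 0/0.
Apply L'Hôpital: lim (-9*v + 3*e^(3*v) - 3)/(12*v^2), still 0/0.
Apply L'Hôpital: lim (9*e^(3*v) - 9)/(24*v), still 0/0.
After 3 applications of L'Hôpital's rule the quotient is (27*e^(3*v))/(24); substituting v = 0 gives 9/8.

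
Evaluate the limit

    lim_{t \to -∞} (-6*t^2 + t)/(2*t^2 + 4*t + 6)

Numerator and denominator both have degree 2.
Dividing every term by t^2, all lower-order terms vanish and the limit is the ratio of leading coefficients, -6/(2) = -3.

-3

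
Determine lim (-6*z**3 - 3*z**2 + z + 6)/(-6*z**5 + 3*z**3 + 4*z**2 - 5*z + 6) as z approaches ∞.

0

The denominator has degree 5 and the numerator degree 3. Dividing numerator and denominator by z^5 sends every term to 0 except the leading denominator term, so the limit is 0.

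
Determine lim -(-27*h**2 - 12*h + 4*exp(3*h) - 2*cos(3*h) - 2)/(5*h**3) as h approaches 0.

Substitution gives 0/0; apply L'Hôpital's rule 3 times.
After differentiating numerator and denominator 3 times the quotient is (108*e^(3*h) - 54*sin(3*h))/(-30); at h = 0 this is -18/5.

-18/5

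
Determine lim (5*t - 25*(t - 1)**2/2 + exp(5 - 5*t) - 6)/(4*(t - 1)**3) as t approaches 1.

-125/24

Direct substitution gives 0/0.
Apply L'Hôpital: lim (-25*t - 5*e^(5 - 5*t) + 30)/(12*(t - 1)^2), still 0/0.
Apply L'Hôpital: lim (25*e^(5 - 5*t) - 25)/(24*t - 24), still 0/0.
After 3 applications of L'Hôpital's rule the quotient is (-125*e^(5 - 5*t))/(24); substituting t = 1 gives -125/24.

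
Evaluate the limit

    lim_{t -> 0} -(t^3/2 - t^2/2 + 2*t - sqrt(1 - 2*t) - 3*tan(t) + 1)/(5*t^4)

Substitution gives 0/0 (the numerator vanishes to order 4).
Expand each term to order t^4: the coefficient of t^4 in −√(1 - 2t) is 5/8 and in -3·tan(t) is 0.
Lower-order terms cancel with the polynomial part, so the numerator is (5/8)·t^4 + o(t^4), and the limit is (5/8)/(-5) = -1/8.

-1/8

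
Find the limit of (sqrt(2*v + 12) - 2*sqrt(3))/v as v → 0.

√(3)/6

Substitution gives 0/0. Multiply numerator and denominator by the conjugate √(12 + 2v) + √12.
The numerator becomes (12 + 2v) − 12 = 2v, so the expression simplifies to 2/(√(12 + 2v) + √12).
Letting v → 0 gives 2/(2√12) = √(3)/6.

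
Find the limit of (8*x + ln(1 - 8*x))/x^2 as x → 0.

Direct substitution gives 0/0.
Apply L'Hôpital: lim (8 - 8/(1 - 8*x))/(2*x), still 0/0.
After 2 applications of L'Hôpital's rule the quotient is (-64/(1 - 8*x)^2)/(2); substituting x = 0 gives -32.

-32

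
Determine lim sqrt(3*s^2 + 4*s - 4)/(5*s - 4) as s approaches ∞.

√(3)/5

For large |s|, √(3*s^2 + 4*s - 4) ≈ √3·|s| and the denominator ≈ 5s.
Since s → +∞, |s| = s, giving √3/(5) = √(3)/5.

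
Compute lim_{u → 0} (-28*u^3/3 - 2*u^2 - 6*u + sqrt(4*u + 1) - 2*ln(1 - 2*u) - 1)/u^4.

Substitution gives 0/0; apply L'Hôpital's rule 4 times.
After differentiating numerator and denominator 4 times the quotient is (-240/(4*u + 1)^(7/2) + 192/(2*u - 1)^4)/(24); at u = 0 this is -2.

-2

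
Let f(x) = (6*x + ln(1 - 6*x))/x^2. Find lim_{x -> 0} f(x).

Direct substitution gives 0/0.
Apply L'Hôpital: lim (6 - 6/(1 - 6*x))/(2*x), still 0/0.
After 2 applications of L'Hôpital's rule the quotient is (-36/(1 - 6*x)^2)/(2); substituting x = 0 gives -18.

-18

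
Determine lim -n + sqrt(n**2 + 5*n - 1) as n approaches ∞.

5/2

This has the form ∞ − ∞. Multiply and divide by the conjugate √(n^2 + 5*n - 1) + n.
That gives (5n - 1) / (√(n^2 + 5*n - 1) + n).
Divide numerator and denominator by n: the limit is 5/(2·1) = 5/2.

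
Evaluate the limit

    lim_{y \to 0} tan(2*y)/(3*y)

Substitution gives 0/0.
Since tan(u)/u → 1 as u → 0, tan(2y)/(2y) → 1 and the limit is 2/3.

2/3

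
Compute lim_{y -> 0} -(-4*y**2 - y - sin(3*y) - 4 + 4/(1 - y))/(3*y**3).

Substitution gives 0/0; apply L'Hôpital's rule 3 times.
After differentiating numerator and denominator 3 times the quotient is (27*cos(3*y) + 24/(y - 1)^4)/(-18); at y = 0 this is -17/6.

-17/6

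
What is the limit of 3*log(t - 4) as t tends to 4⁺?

As t → 4⁺, t - 4 → 0⁺ and ln(t - 4) → −∞.
Multiplying by 3 gives -∞.

-∞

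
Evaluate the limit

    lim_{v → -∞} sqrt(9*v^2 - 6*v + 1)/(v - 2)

-3

For large |v|, √(9*v^2 - 6*v + 1) ≈ √9·|v| and the denominator ≈ v.
Since v → −∞, |v| = −v, giving −√9/(1) = -3.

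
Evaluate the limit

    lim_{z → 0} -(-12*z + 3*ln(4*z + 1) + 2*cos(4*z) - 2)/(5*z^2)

Substitution gives 0/0; apply L'Hôpital's rule 2 times.
After differentiating numerator and denominator 2 times the quotient is (-32*cos(4*z) - 48/(4*z + 1)^2)/(-10); at z = 0 this is 8.

8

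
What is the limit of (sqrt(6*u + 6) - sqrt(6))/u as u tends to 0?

√(6)/2

Substitution gives 0/0. Multiply numerator and denominator by the conjugate √(6 + 6u) + √6.
The numerator becomes (6 + 6u) − 6 = 6u, so the expression simplifies to 6/(√(6 + 6u) + √6).
Letting u → 0 gives 6/(2√6) = √(6)/2.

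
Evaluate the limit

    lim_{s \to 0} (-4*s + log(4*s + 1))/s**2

-8

Direct substitution gives 0/0.
Apply L'Hôpital: lim (-4 + 4/(4*s + 1))/(2*s), still 0/0.
After 2 applications of L'Hôpital's rule the quotient is (-16/(4*s + 1)^2)/(2); substituting s = 0 gives -8.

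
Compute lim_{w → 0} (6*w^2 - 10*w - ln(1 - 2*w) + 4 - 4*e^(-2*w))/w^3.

Substitution gives 0/0 (the numerator vanishes to order 3).
Expand each term to order w^3: the coefficient of w^3 in -4·e^(-2w) is 16/3 and in −ln(1 - 2w) is 8/3.
Lower-order terms cancel with the polynomial part, so the numerator is (8)·w^3 + o(w^3), and the limit is (8)/(1) = 8.

8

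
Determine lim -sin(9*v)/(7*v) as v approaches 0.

-9/7

Substitution gives 0/0.
Write it as (9/(-7))·sin(9v)/(9v); since sin(u)/u → 1, the limit is -9/7.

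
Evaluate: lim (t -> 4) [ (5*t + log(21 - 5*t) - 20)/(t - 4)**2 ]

-25/2

Direct substitution gives 0/0.
Apply L'Hôpital: lim (5 - 5/(21 - 5*t))/(2*t - 8), still 0/0.
After 2 applications of L'Hôpital's rule the quotient is (-25/(21 - 5*t)^2)/(2); substituting t = 4 gives -25/2.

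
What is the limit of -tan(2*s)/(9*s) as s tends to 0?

Substitution gives 0/0.
Since tan(u)/u → 1 as u → 0, tan(2s)/(2s) → 1 and the limit is 2/(-9) = -2/9.

-2/9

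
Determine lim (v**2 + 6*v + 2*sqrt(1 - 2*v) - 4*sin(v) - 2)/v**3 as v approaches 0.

Substitution gives 0/0; apply L'Hôpital's rule 3 times.
After differentiating numerator and denominator 3 times the quotient is (4*cos(v) - 6/(1 - 2*v)^(5/2))/(6); at v = 0 this is -1/3.

-1/3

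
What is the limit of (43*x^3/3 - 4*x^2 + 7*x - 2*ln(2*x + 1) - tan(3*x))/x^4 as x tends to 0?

8

Substitution gives 0/0; apply L'Hôpital's rule 4 times.
After differentiating numerator and denominator 4 times the quotient is (648*tan(3*x)/cos(3*x)^2 - 1944*tan(3*x)/cos(3*x)^4 + 192/(2*x + 1)^4)/(24); at x = 0 this is 8.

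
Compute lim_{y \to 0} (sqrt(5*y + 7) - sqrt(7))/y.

A 0/0 form; rationalise with √(7 + 5y) + √7. This collapses the numerator to 5y, leaving 5/(√(7 + 5y) + √7) → 5/(2√7) = 5*√(7)/14.

5*√(7)/14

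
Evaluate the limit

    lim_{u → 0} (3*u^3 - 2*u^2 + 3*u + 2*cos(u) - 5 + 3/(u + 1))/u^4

Substitution gives 0/0 (the numerator vanishes to order 4).
Expand each term to order u^4: the coefficient of u^4 in 2·cos(u) is 1/12 and in 3·1/(1 + u) is 3.
Lower-order terms cancel with the polynomial part, so the numerator is (37/12)·u^4 + o(u^4), and the limit is (37/12)/(1) = 37/12.

37/12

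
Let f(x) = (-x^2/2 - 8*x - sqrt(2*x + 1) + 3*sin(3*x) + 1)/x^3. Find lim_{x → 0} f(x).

Substitution gives 0/0; apply L'Hôpital's rule 3 times.
After differentiating numerator and denominator 3 times the quotient is (-81*cos(3*x) - 3/(2*x + 1)^(5/2))/(6); at x = 0 this is -14.

-14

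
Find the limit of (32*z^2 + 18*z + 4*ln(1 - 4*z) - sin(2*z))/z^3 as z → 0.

Substitution gives 0/0 (the numerator vanishes to order 3).
Expand each term to order z^3: the coefficient of z^3 in 4·ln(1 - 4z) is -256/3 and in −sin(2z) is 4/3.
Lower-order terms cancel with the polynomial part, so the numerator is (-84)·z^3 + o(z^3), and the limit is (-84)/(1) = -84.

-84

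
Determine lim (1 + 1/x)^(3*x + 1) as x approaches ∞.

e^(3)

The base → 1 and the exponent → ∞: a 1^∞ form.
Take logarithms: (3x + 1)·ln(1 + 1/x). Since ln(1+u) ~ u for small u, this behaves like (3x)·(1/x) → 3.
So the limit is e^(3).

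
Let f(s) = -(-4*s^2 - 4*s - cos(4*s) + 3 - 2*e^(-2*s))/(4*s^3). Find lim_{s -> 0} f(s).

-2/3

Substitution gives 0/0 (the numerator vanishes to order 3).
Expand each term to order s^3: the coefficient of s^3 in -2·e^(-2s) is 8/3 and in −cos(4s) is 0.
Lower-order terms cancel with the polynomial part, so the numerator is (8/3)·s^3 + o(s^3), and the limit is (8/3)/(-4) = -2/3.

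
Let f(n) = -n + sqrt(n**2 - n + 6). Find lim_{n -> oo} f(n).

An ∞ − ∞ form. Rationalising with the conjugate, the difference becomes (-n + 6) / (√(n^2 - n + 6) + n).
For large n the denominator behaves like 2·n, so the quotient tends to -1/2 = -1/2.

-1/2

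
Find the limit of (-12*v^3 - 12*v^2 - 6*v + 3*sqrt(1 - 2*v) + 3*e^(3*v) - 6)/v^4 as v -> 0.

Substitution gives 0/0; apply L'Hôpital's rule 4 times.
After differentiating numerator and denominator 4 times the quotient is (243*e^(3*v) - 45/(1 - 2*v)^(7/2))/(24); at v = 0 this is 33/4.

33/4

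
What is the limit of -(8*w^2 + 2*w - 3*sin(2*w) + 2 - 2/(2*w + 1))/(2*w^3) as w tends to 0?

Substitution gives 0/0 (the numerator vanishes to order 3).
Expand each term to order w^3: the coefficient of w^3 in -2·1/(1 + 2w) is 16 and in -3·sin(2w) is 4.
Lower-order terms cancel with the polynomial part, so the numerator is (20)·w^3 + o(w^3), and the limit is (20)/(-2) = -10.

-10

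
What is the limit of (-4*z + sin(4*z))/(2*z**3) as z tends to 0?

Direct substitution gives 0/0.
Apply L'Hôpital: lim (4*cos(4*z) - 4)/(6*z^2), still 0/0.
Apply L'Hôpital: lim (-16*sin(4*z))/(12*z), still 0/0.
After 3 applications of L'Hôpital's rule the quotient is (-64*cos(4*z))/(12); substituting z = 0 gives -16/3.

-16/3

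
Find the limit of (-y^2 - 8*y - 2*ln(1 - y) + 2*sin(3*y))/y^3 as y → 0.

-25/3

Substitution gives 0/0 (the numerator vanishes to order 3).
Expand each term to order y^3: the coefficient of y^3 in -2·ln(1 - y) is 2/3 and in 2·sin(3y) is -9.
Lower-order terms cancel with the polynomial part, so the numerator is (-25/3)·y^3 + o(y^3), and the limit is (-25/3)/(1) = -25/3.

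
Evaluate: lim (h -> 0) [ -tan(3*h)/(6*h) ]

-1/2

Substitution gives 0/0.
Since tan(u)/u → 1 as u → 0, tan(3h)/(3h) → 1 and the limit is 3/(-6) = -1/2.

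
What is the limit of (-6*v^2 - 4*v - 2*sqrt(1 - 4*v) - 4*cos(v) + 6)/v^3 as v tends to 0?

Substitution gives 0/0 (the numerator vanishes to order 3).
Expand each term to order v^3: the coefficient of v^3 in -2·√(1 - 4v) is 8 and in -4·cos(v) is 0.
Lower-order terms cancel with the polynomial part, so the numerator is (8)·v^3 + o(v^3), and the limit is (8)/(1) = 8.

8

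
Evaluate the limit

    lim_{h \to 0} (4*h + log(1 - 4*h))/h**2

-8

Direct substitution gives 0/0.
Apply L'Hôpital: lim (4 - 4/(1 - 4*h))/(2*h), still 0/0.
After 2 applications of L'Hôpital's rule the quotient is (-16/(1 - 4*h)^2)/(2); substituting h = 0 gives -8.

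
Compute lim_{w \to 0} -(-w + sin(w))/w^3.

1/6

Direct substitution gives 0/0.
Apply L'Hôpital: lim (cos(w) - 1)/(-3*w^2), still 0/0.
Apply L'Hôpital: lim (-sin(w))/(-6*w), still 0/0.
After 3 applications of L'Hôpital's rule the quotient is (-cos(w))/(-6); substituting w = 0 gives 1/6.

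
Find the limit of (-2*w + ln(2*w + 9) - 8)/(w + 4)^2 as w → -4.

Direct substitution gives 0/0.
Apply L'Hôpital: lim (-2 + 2/(2*w + 9))/(2*w + 8), still 0/0.
After 2 applications of L'Hôpital's rule the quotient is (-4/(2*w + 9)^2)/(2); substituting w = -4 gives -2.

-2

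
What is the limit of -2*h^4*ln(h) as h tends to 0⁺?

This is a 0·(−∞) form. Rewrite as -2·ln(h) / h^(−4) and apply L'Hôpital:
the derivative quotient is -2·(1/h) / (−4·h^(−5)) = (2/4)·h^4 → 0.

0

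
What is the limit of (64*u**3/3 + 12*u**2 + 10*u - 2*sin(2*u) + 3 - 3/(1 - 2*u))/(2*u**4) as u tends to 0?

Substitution gives 0/0; apply L'Hôpital's rule 4 times.
After differentiating numerator and denominator 4 times the quotient is (-32*sin(2*u) + 1152/(2*u - 1)^5)/(48); at u = 0 this is -24.

-24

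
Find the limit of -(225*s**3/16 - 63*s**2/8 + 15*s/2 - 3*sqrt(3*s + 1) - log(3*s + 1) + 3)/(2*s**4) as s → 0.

-3807/256

Substitution gives 0/0; apply L'Hôpital's rule 4 times.
After differentiating numerator and denominator 4 times the quotient is (486/(3*s + 1)^4 + 3645/(16*(3*s + 1)^(7/2)))/(-48); at s = 0 this is -3807/256.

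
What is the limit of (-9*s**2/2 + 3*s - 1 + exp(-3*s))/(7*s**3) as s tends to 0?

-9/14

Direct substitution gives 0/0.
Apply L'Hôpital: lim (-9*s + 3 - 3*e^(-3*s))/(21*s^2), still 0/0.
Apply L'Hôpital: lim (-9 + 9*e^(-3*s))/(42*s), still 0/0.
After 3 applications of L'Hôpital's rule the quotient is (-27*e^(-3*s))/(42); substituting s = 0 gives -9/14.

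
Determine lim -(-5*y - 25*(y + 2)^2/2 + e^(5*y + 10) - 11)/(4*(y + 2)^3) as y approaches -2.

Direct substitution gives 0/0.
Apply L'Hôpital: lim (-25*y + 5*e^(5*y + 10) - 55)/(-12*(y + 2)^2), still 0/0.
Apply L'Hôpital: lim (25*e^(5*y + 10) - 25)/(-24*y - 48), still 0/0.
After 3 applications of L'Hôpital's rule the quotient is (125*e^(5*y + 10))/(-24); substituting y = -2 gives -125/24.

-125/24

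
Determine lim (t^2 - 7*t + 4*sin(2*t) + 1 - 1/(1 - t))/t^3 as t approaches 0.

-19/3

Substitution gives 0/0 (the numerator vanishes to order 3).
Expand each term to order t^3: the coefficient of t^3 in 4·sin(2t) is -16/3 and in −1/(1 - t) is -1.
Lower-order terms cancel with the polynomial part, so the numerator is (-19/3)·t^3 + o(t^3), and the limit is (-19/3)/(1) = -19/3.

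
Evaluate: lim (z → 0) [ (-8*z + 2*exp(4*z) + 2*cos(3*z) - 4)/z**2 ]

Substitution gives 0/0 (the numerator vanishes to order 2).
Expand each term to order z^2: the coefficient of z^2 in 2·e^(4z) is 16 and in 2·cos(3z) is -9.
Lower-order terms cancel with the polynomial part, so the numerator is (7)·z^2 + o(z^2), and the limit is (7)/(1) = 7.

7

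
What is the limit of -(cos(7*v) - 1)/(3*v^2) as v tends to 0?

49/6

Direct substitution gives 0/0.
Apply L'Hôpital: lim (-7*sin(7*v))/(-6*v), still 0/0.
After 2 applications of L'Hôpital's rule the quotient is (-49*cos(7*v))/(-6); substituting v = 0 gives 49/6.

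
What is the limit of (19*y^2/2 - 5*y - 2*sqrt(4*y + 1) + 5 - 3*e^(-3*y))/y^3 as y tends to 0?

11/2

Substitution gives 0/0 (the numerator vanishes to order 3).
Expand each term to order y^3: the coefficient of y^3 in -2·√(1 + 4y) is -8 and in -3·e^(-3y) is 27/2.
Lower-order terms cancel with the polynomial part, so the numerator is (11/2)·y^3 + o(y^3), and the limit is (11/2)/(1) = 11/2.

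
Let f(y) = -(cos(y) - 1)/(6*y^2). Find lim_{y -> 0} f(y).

1/12

Direct substitution gives 0/0.
Apply L'Hôpital: lim (-sin(y))/(-12*y), still 0/0.
After 2 applications of L'Hôpital's rule the quotient is (-cos(y))/(-12); substituting y = 0 gives 1/12.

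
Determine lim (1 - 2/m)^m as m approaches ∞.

e^(-2)

Write it as [(1 - 2/m)^m]^(1) · (1 - 2/m)^(0). The bracketed term tends to e^(-2) and the second factor to 1, so the limit is e^(-2).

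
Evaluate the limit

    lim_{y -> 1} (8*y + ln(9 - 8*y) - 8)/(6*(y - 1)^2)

Direct substitution gives 0/0.
Apply L'Hôpital: lim (8 - 8/(9 - 8*y))/(12*y - 12), still 0/0.
After 2 applications of L'Hôpital's rule the quotient is (-64/(9 - 8*y)^2)/(12); substituting y = 1 gives -16/3.

-16/3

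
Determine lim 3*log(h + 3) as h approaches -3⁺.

-∞

As h → -3⁺, h + 3 → 0⁺ and ln(h + 3) → −∞.
Multiplying by 3 gives -∞.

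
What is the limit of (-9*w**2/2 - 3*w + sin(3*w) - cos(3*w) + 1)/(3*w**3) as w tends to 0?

Substitution gives 0/0; apply L'Hôpital's rule 3 times.
After differentiating numerator and denominator 3 times the quotient is (-27*sqrt(2)*sin(3*w + pi/4))/(18); at w = 0 this is -3/2.

-3/2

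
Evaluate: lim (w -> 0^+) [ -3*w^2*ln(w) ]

This is a 0·(−∞) form. Rewrite as -3·ln(w) / w^(−2) and apply L'Hôpital:
the derivative quotient is -3·(1/w) / (−2·w^(−3)) = (3/2)·w^2 → 0.

0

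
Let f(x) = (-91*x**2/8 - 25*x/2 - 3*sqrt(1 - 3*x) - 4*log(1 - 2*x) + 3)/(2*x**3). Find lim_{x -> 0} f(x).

Substitution gives 0/0 (the numerator vanishes to order 3).
Expand each term to order x^3: the coefficient of x^3 in -4·ln(1 - 2x) is 32/3 and in -3·√(1 - 3x) is 81/16.
Lower-order terms cancel with the polynomial part, so the numerator is (755/48)·x^3 + o(x^3), and the limit is (755/48)/(2) = 755/96.

755/96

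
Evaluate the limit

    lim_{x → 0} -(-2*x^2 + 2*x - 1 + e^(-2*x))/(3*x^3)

4/9

Direct substitution gives 0/0.
Apply L'Hôpital: lim (-4*x + 2 - 2*e^(-2*x))/(-9*x^2), still 0/0.
Apply L'Hôpital: lim (-4 + 4*e^(-2*x))/(-18*x), still 0/0.
After 3 applications of L'Hôpital's rule the quotient is (-8*e^(-2*x))/(-18); substituting x = 0 gives 4/9.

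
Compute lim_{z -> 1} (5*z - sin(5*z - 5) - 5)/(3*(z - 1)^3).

Direct substitution gives 0/0.
Apply L'Hôpital: lim (5 - 5*cos(5*z - 5))/(9*(z - 1)^2), still 0/0.
Apply L'Hôpital: lim (25*sin(5*z - 5))/(18*z - 18), still 0/0.
After 3 applications of L'Hôpital's rule the quotient is (125*cos(5*z - 5))/(18); substituting z = 1 gives 125/18.

125/18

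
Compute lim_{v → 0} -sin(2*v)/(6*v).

Substitution gives 0/0.
Write it as (2/(-6))·sin(2v)/(2v); since sin(u)/u → 1, the limit is -1/3.

-1/3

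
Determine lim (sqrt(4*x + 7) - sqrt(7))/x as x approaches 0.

Substitution gives 0/0. Multiply numerator and denominator by the conjugate √(7 + 4x) + √7.
The numerator becomes (7 + 4x) − 7 = 4x, so the expression simplifies to 4/(√(7 + 4x) + √7).
Letting x → 0 gives 4/(2√7) = 2*√(7)/7.

2*√(7)/7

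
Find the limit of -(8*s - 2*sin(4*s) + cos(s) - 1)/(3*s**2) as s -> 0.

1/6

Substitution gives 0/0; apply L'Hôpital's rule 2 times.
After differentiating numerator and denominator 2 times the quotient is (32*sin(4*s) - cos(s))/(-6); at s = 0 this is 1/6.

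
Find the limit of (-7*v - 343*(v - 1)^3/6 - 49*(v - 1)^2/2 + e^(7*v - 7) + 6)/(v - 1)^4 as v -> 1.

Direct substitution gives 0/0.
Apply L'Hôpital: lim (-49*v - 343*(v - 1)^2/2 + 7*e^(7*v - 7) + 42)/(4*(v - 1)^3), still 0/0.
Apply L'Hôpital: lim (-343*v + 49*e^(7*v - 7) + 294)/(12*(v - 1)^2), still 0/0.
Apply L'Hôpital: lim (343*e^(7*v - 7) - 343)/(24*v - 24), still 0/0.
After 4 applications of L'Hôpital's rule the quotient is (2401*e^(7*v - 7))/(24); substituting v = 1 gives 2401/24.

2401/24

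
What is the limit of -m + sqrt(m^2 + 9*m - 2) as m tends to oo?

This has the form ∞ − ∞. Multiply and divide by the conjugate √(m^2 + 9*m - 2) + m.
That gives (9m - 2) / (√(m^2 + 9*m - 2) + m).
Divide numerator and denominator by m: the limit is 9/(2·1) = 9/2.

9/2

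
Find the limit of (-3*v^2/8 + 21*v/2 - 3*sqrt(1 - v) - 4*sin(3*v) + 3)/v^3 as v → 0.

291/16

Substitution gives 0/0 (the numerator vanishes to order 3).
Expand each term to order v^3: the coefficient of v^3 in -3·√(1 - v) is 3/16 and in -4·sin(3v) is 18.
Lower-order terms cancel with the polynomial part, so the numerator is (291/16)·v^3 + o(v^3), and the limit is (291/16)/(1) = 291/16.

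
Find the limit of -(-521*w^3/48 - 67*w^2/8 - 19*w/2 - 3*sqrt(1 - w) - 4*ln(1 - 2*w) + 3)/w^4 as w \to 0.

Substitution gives 0/0; apply L'Hôpital's rule 4 times.
After differentiating numerator and denominator 4 times the quotient is (384/(2*w - 1)^4 + 45/(16*(1 - w)^(7/2)))/(-24); at w = 0 this is -2063/128.

-2063/128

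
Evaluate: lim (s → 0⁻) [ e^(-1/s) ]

As s → 0⁻, -1/(s) → +∞, so e^(-1/(s)) → ∞.

∞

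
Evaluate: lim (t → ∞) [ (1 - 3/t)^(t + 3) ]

e^(-3)

Let L be the limit and take ln: ln L = lim (t + 3)·ln(1 - 3/t) = lim (t + 3)·(-3/t + O(1/t²)) = -3.
Hence L = e^(-3).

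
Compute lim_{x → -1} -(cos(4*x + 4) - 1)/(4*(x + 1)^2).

2

Direct substitution gives 0/0.
Apply L'Hôpital: lim (-4*sin(4*x + 4))/(-8*x - 8), still 0/0.
After 2 applications of L'Hôpital's rule the quotient is (-16*cos(4*x + 4))/(-8); substituting x = -1 gives 2.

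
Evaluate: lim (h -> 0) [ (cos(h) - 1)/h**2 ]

Direct substitution gives 0/0.
Apply L'Hôpital: lim (-sin(h))/(2*h), still 0/0.
After 2 applications of L'Hôpital's rule the quotient is (-cos(h))/(2); substituting h = 0 gives -1/2.

-1/2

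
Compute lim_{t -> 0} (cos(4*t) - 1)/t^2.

Direct substitution gives 0/0.
Apply L'Hôpital: lim (-4*sin(4*t))/(2*t), still 0/0.
After 2 applications of L'Hôpital's rule the quotient is (-16*cos(4*t))/(2); substituting t = 0 gives -8.

-8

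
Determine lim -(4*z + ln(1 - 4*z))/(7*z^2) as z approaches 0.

Direct substitution gives 0/0.
Apply L'Hôpital: lim (4 - 4/(1 - 4*z))/(-14*z), still 0/0.
After 2 applications of L'Hôpital's rule the quotient is (-16/(1 - 4*z)^2)/(-14); substituting z = 0 gives 8/7.

8/7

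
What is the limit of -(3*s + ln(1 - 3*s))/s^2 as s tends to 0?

Direct substitution gives 0/0.
Apply L'Hôpital: lim (3 - 3/(1 - 3*s))/(-2*s), still 0/0.
After 2 applications of L'Hôpital's rule the quotient is (-9/(1 - 3*s)^2)/(-2); substituting s = 0 gives 9/2.

9/2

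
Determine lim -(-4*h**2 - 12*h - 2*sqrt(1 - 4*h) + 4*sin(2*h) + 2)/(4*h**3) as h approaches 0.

Substitution gives 0/0; apply L'Hôpital's rule 3 times.
After differentiating numerator and denominator 3 times the quotient is (-32*cos(2*h) + 48/(1 - 4*h)^(5/2))/(-24); at h = 0 this is -2/3.

-2/3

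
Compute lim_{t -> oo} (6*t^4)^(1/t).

Base → ∞ and exponent → 0: an ∞^0 form.
Take logs: (1/t)·ln(6·t^4) = (ln 6 + 4·ln t)/t → 0.
So the limit is e^0 = 1.

1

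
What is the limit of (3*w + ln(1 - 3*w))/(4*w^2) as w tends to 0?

-9/8

Direct substitution gives 0/0.
Apply L'Hôpital: lim (3 - 3/(1 - 3*w))/(8*w), still 0/0.
After 2 applications of L'Hôpital's rule the quotient is (-9/(1 - 3*w)^2)/(8); substituting w = 0 gives -9/8.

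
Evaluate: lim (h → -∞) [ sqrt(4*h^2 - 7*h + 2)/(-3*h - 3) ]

For large |h|, √(4*h^2 - 7*h + 2) ≈ √4·|h| and the denominator ≈ -3h.
Since h → −∞, |h| = −h, giving −√4/(-3) = 2/3.

2/3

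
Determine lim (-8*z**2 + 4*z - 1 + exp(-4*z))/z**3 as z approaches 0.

-32/3

Direct substitution gives 0/0.
Apply L'Hôpital: lim (-16*z + 4 - 4*e^(-4*z))/(3*z^2), still 0/0.
Apply L'Hôpital: lim (-16 + 16*e^(-4*z))/(6*z), still 0/0.
After 3 applications of L'Hôpital's rule the quotient is (-64*e^(-4*z))/(6); substituting z = 0 gives -32/3.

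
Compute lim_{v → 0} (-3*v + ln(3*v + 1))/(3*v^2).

-3/2

Direct substitution gives 0/0.
Apply L'Hôpital: lim (-3 + 3/(3*v + 1))/(6*v), still 0/0.
After 2 applications of L'Hôpital's rule the quotient is (-9/(3*v + 1)^2)/(6); substituting v = 0 gives -3/2.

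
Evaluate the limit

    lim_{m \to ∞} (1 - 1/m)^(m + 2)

Let L be the limit and take ln: ln L = lim (m + 2)·ln(1 - 1/m) = lim (m + 2)·(-1/m + O(1/m²)) = -1.
Hence L = e^(-1).

e^(-1)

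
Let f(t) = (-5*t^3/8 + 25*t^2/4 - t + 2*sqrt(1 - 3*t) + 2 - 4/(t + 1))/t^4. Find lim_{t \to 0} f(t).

Substitution gives 0/0; apply L'Hôpital's rule 4 times.
After differentiating numerator and denominator 4 times the quotient is (-96/(t + 1)^5 - 1215/(8*(1 - 3*t)^(7/2)))/(24); at t = 0 this is -661/64.

-661/64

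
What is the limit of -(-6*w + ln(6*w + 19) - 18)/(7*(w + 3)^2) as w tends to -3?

18/7

Direct substitution gives 0/0.
Apply L'Hôpital: lim (-6 + 6/(6*w + 19))/(-14*w - 42), still 0/0.
After 2 applications of L'Hôpital's rule the quotient is (-36/(6*w + 19)^2)/(-14); substituting w = -3 gives 18/7.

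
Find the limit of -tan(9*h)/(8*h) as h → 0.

-9/8

Substitution gives 0/0.
Since tan(u)/u → 1 as u → 0, tan(9h)/(9h) → 1 and the limit is 9/(-8) = -9/8.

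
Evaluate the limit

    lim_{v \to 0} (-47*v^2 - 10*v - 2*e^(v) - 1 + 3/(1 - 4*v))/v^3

Substitution gives 0/0 (the numerator vanishes to order 3).
Expand each term to order v^3: the coefficient of v^3 in 3·1/(1 - 4v) is 192 and in -2·e^(v) is -1/3.
Lower-order terms cancel with the polynomial part, so the numerator is (575/3)·v^3 + o(v^3), and the limit is (575/3)/(1) = 575/3.

575/3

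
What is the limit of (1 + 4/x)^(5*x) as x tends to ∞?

The base → 1 and the exponent → ∞: a 1^∞ form.
Take logarithms: (5x)·ln(1 + 4/x). Since ln(1+u) ~ u for small u, this behaves like (5x)·(4/x) → 20.
So the limit is e^(20).

e^(20)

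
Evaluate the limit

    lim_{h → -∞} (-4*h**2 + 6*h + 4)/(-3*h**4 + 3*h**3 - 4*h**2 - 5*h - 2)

0

The denominator has degree 4 and the numerator degree 2. Dividing numerator and denominator by h^4 sends every term to 0 except the leading denominator term, so the limit is 0.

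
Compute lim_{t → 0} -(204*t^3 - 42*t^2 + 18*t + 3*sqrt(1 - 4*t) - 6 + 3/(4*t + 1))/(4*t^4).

Substitution gives 0/0; apply L'Hôpital's rule 4 times.
After differentiating numerator and denominator 4 times the quotient is (18432/(4*t + 1)^5 - 720/(1 - 4*t)^(7/2))/(-96); at t = 0 this is -369/2.

-369/2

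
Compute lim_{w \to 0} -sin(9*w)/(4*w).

Substitution gives 0/0.
Write it as (9/(-4))·sin(9w)/(9w); since sin(u)/u → 1, the limit is -9/4.

-9/4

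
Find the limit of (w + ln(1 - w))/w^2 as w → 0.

Direct substitution gives 0/0.
Apply L'Hôpital: lim (1 - 1/(1 - w))/(2*w), still 0/0.
After 2 applications of L'Hôpital's rule the quotient is (-1/(1 - w)^2)/(2); substituting w = 0 gives -1/2.

-1/2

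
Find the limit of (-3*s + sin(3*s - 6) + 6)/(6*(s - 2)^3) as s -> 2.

Direct substitution gives 0/0.
Apply L'Hôpital: lim (3*cos(3*s - 6) - 3)/(18*(s - 2)^2), still 0/0.
Apply L'Hôpital: lim (-9*sin(3*s - 6))/(36*s - 72), still 0/0.
After 3 applications of L'Hôpital's rule the quotient is (-27*cos(3*s - 6))/(36); substituting s = 2 gives -3/4.

-3/4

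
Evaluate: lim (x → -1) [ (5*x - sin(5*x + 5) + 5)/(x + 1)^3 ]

125/6

Direct substitution gives 0/0.
Apply L'Hôpital: lim (5 - 5*cos(5*x + 5))/(3*(x + 1)^2), still 0/0.
Apply L'Hôpital: lim (25*sin(5*x + 5))/(6*x + 6), still 0/0.
After 3 applications of L'Hôpital's rule the quotient is (125*cos(5*x + 5))/(6); substituting x = -1 gives 125/6.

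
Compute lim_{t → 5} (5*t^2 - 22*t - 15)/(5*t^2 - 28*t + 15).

14/11

Since t = 5 makes numerator and denominator zero, (t - 5) divides both.
Cancelling it gives (5*t + 3)/(5*t - 3); now plug in t = 5 to get 14/11.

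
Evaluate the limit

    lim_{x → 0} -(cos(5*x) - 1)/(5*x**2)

Direct substitution gives 0/0.
Apply L'Hôpital: lim (-5*sin(5*x))/(-10*x), still 0/0.
After 2 applications of L'Hôpital's rule the quotient is (-25*cos(5*x))/(-10); substituting x = 0 gives 5/2.

5/2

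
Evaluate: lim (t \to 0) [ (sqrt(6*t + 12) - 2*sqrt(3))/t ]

A 0/0 form; rationalise with √(12 + 6t) + √12. This collapses the numerator to 6t, leaving 6/(√(12 + 6t) + √12) → 6/(2√12) = √(3)/2.

√(3)/2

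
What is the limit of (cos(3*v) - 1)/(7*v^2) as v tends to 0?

-9/14

Direct substitution gives 0/0.
Apply L'Hôpital: lim (-3*sin(3*v))/(14*v), still 0/0.
After 2 applications of L'Hôpital's rule the quotient is (-9*cos(3*v))/(14); substituting v = 0 gives -9/14.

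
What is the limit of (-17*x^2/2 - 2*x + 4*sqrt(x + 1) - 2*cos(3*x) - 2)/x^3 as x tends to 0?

1/4

Substitution gives 0/0; apply L'Hôpital's rule 3 times.
After differentiating numerator and denominator 3 times the quotient is (-54*sin(3*x) + 3/(2*(x + 1)^(5/2)))/(6); at x = 0 this is 1/4.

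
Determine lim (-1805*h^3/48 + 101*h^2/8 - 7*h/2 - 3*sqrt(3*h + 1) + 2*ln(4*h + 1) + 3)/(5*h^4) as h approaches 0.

-15169/640

Substitution gives 0/0 (the numerator vanishes to order 4).
Expand each term to order h^4: the coefficient of h^4 in -3·√(1 + 3h) is 1215/128 and in 2·ln(1 + 4h) is -128.
Lower-order terms cancel with the polynomial part, so the numerator is (-15169/128)·h^4 + o(h^4), and the limit is (-15169/128)/(5) = -15169/640.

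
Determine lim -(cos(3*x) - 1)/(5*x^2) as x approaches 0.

Direct substitution gives 0/0.
Apply L'Hôpital: lim (-3*sin(3*x))/(-10*x), still 0/0.
After 2 applications of L'Hôpital's rule the quotient is (-9*cos(3*x))/(-10); substituting x = 0 gives 9/10.

9/10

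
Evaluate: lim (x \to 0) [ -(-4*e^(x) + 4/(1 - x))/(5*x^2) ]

Substitution gives 0/0 (the numerator vanishes to order 2).
Expand each term to order x^2: the coefficient of x^2 in -4·e^(x) is -2 and in 4·1/(1 - x) is 4.
Lower-order terms cancel with the polynomial part, so the numerator is (2)·x^2 + o(x^2), and the limit is (2)/(-5) = -2/5.

-2/5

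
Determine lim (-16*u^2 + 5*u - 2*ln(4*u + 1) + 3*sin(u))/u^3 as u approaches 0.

-259/6

Substitution gives 0/0; apply L'Hôpital's rule 3 times.
After differentiating numerator and denominator 3 times the quotient is (-3*cos(u) - 256/(4*u + 1)^3)/(6); at u = 0 this is -259/6.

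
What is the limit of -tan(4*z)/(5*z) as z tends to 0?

Substitution gives 0/0.
Since tan(u)/u → 1 as u → 0, tan(4z)/(4z) → 1 and the limit is 4/(-5) = -4/5.

-4/5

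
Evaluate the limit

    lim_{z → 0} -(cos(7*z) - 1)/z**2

Direct substitution gives 0/0.
Apply L'Hôpital: lim (-7*sin(7*z))/(-2*z), still 0/0.
After 2 applications of L'Hôpital's rule the quotient is (-49*cos(7*z))/(-2); substituting z = 0 gives 49/2.

49/2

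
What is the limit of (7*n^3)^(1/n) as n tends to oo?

Base → ∞ and exponent → 0: an ∞^0 form.
Take logs: (1/n)·ln(7·n^3) = (ln 7 + 3·ln n)/n → 0.
So the limit is e^0 = 1.

1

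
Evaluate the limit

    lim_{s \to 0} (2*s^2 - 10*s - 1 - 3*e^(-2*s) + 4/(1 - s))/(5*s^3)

Substitution gives 0/0 (the numerator vanishes to order 3).
Expand each term to order s^3: the coefficient of s^3 in 4·1/(1 - s) is 4 and in -3·e^(-2s) is 4.
Lower-order terms cancel with the polynomial part, so the numerator is (8)·s^3 + o(s^3), and the limit is (8)/(5) = 8/5.

8/5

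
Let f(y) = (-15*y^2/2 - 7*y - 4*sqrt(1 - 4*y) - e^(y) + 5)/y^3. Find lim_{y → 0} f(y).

Substitution gives 0/0; apply L'Hôpital's rule 3 times.
After differentiating numerator and denominator 3 times the quotient is (-e^(y) + 96/(1 - 4*y)^(5/2))/(6); at y = 0 this is 95/6.

95/6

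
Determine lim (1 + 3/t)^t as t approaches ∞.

e^(3)

Write it as [(1 + 3/t)^t]^(1) · (1 + 3/t)^(0). The bracketed term tends to e^(3) and the second factor to 1, so the limit is e^(3).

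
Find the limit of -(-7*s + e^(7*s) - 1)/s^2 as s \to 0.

-49/2

Direct substitution gives 0/0.
Apply L'Hôpital: lim (7*e^(7*s) - 7)/(-2*s), still 0/0.
After 2 applications of L'Hôpital's rule the quotient is (49*e^(7*s))/(-2); substituting s = 0 gives -49/2.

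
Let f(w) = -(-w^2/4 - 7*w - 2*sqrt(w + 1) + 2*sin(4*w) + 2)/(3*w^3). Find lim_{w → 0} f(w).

Substitution gives 0/0; apply L'Hôpital's rule 3 times.
After differentiating numerator and denominator 3 times the quotient is (-128*cos(4*w) - 3/(4*(w + 1)^(5/2)))/(-18); at w = 0 this is 515/72.

515/72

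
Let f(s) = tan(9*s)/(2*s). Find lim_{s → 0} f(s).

9/2

Substitution gives 0/0.
Since tan(u)/u → 1 as u → 0, tan(9s)/(9s) → 1 and the limit is 9/2.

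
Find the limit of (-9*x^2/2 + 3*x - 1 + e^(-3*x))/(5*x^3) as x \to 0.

-9/10

Direct substitution gives 0/0.
Apply L'Hôpital: lim (-9*x + 3 - 3*e^(-3*x))/(15*x^2), still 0/0.
Apply L'Hôpital: lim (-9 + 9*e^(-3*x))/(30*x), still 0/0.
After 3 applications of L'Hôpital's rule the quotient is (-27*e^(-3*x))/(30); substituting x = 0 gives -9/10.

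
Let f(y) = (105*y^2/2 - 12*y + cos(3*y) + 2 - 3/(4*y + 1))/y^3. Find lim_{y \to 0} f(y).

Substitution gives 0/0 (the numerator vanishes to order 3).
Expand each term to order y^3: the coefficient of y^3 in -3·1/(1 + 4y) is 192 and in cos(3y) is 0.
Lower-order terms cancel with the polynomial part, so the numerator is (192)·y^3 + o(y^3), and the limit is (192)/(1) = 192.

192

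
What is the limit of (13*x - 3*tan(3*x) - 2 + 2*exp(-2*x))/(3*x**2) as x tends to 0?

4/3

Substitution gives 0/0 (the numerator vanishes to order 2).
Expand each term to order x^2: the coefficient of x^2 in 2·e^(-2x) is 4 and in -3·tan(3x) is 0.
Lower-order terms cancel with the polynomial part, so the numerator is (4)·x^2 + o(x^2), and the limit is (4)/(3) = 4/3.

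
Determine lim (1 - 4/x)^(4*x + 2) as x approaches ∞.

e^(-16)

Let L be the limit and take ln: ln L = lim (4x + 2)·ln(1 - 4/x) = lim (4x + 2)·(-4/x + O(1/x²)) = -16.
Hence L = e^(-16).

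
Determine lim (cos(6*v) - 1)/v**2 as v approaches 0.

Direct substitution gives 0/0.
Apply L'Hôpital: lim (-6*sin(6*v))/(2*v), still 0/0.
After 2 applications of L'Hôpital's rule the quotient is (-36*cos(6*v))/(2); substituting v = 0 gives -18.

-18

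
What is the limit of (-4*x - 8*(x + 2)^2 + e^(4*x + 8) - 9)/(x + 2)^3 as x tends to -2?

Direct substitution gives 0/0.
Apply L'Hôpital: lim (-16*x + 4*e^(4*x + 8) - 36)/(3*(x + 2)^2), still 0/0.
Apply L'Hôpital: lim (16*e^(4*x + 8) - 16)/(6*x + 12), still 0/0.
After 3 applications of L'Hôpital's rule the quotient is (64*e^(4*x + 8))/(6); substituting x = -2 gives 32/3.

32/3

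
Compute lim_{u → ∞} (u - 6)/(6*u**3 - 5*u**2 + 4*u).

0

The denominator has degree 3 and the numerator degree 1. Dividing numerator and denominator by u^3 sends every term to 0 except the leading denominator term, so the limit is 0.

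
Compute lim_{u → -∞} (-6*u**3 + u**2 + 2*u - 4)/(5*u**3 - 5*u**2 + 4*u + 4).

-6/5

Numerator and denominator both have degree 3.
Dividing every term by u^3, all lower-order terms vanish and the limit is the ratio of leading coefficients, -6/(5) = -6/5.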